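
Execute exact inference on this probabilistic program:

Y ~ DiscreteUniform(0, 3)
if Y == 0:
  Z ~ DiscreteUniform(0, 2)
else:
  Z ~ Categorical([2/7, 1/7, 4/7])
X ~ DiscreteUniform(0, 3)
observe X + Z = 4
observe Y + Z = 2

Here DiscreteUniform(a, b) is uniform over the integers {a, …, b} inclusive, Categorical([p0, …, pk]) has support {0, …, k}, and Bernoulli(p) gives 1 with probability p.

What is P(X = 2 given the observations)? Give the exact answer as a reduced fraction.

Enumerate traces; 2 have nonzero weight after conditioning:
  (Y=0, Z=2, X=2) weight 1/48
  (Y=1, Z=1, X=3) weight 1/112
Group by X:
  weight(X=2) = 1/48
  weight(X=3) = 1/112
Total weight = 1/48 + 1/112 = 5/168
P(X=2 | obs) = 1/48 / 5/168 = 7/10
P(X=3 | obs) = 1/112 / 5/168 = 3/10

P(X = 2 | obs) = 7/10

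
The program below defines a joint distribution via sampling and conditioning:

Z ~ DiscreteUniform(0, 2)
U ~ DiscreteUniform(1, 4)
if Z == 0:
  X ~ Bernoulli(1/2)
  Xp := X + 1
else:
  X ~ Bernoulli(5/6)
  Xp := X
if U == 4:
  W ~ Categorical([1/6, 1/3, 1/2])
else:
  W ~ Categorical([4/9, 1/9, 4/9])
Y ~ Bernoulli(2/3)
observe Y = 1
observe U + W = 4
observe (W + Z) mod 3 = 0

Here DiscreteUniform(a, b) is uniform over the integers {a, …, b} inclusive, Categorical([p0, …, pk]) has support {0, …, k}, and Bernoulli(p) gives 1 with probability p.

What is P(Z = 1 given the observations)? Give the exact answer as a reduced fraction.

Enumerate traces; 6 have nonzero weight after conditioning:
  (Z=0, U=4, X=0, W=0, Y=1) weight 1/216
  (Z=0, U=4, X=1, W=0, Y=1) weight 1/216
  (Z=1, U=2, X=0, W=2, Y=1) weight 1/243
  (Z=1, U=2, X=1, W=2, Y=1) weight 5/243
  (Z=2, U=3, X=0, W=1, Y=1) weight 1/972
  (Z=2, U=3, X=1, W=1, Y=1) weight 5/972
Group by Z:
  weight(Z=0) = 1/108
  weight(Z=1) = 2/81
  weight(Z=2) = 1/162
Total weight = 1/108 + 2/81 + 1/162 = 13/324
P(Z=0 | obs) = 1/108 / 13/324 = 3/13
P(Z=1 | obs) = 2/81 / 13/324 = 8/13
P(Z=2 | obs) = 1/162 / 13/324 = 2/13

P(Z = 1 | obs) = 8/13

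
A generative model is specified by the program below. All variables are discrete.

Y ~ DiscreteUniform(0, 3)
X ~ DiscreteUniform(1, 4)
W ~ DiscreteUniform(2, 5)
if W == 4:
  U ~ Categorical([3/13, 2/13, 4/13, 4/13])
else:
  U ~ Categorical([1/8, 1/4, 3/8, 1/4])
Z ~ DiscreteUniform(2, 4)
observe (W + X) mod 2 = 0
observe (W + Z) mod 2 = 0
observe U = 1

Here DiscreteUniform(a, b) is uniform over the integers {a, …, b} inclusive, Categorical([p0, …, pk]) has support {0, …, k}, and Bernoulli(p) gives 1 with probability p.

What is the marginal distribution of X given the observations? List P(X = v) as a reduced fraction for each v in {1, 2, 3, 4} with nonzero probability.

P(X=1) = 13/68, P(X=2) = 21/68, P(X=3) = 13/68, P(X=4) = 21/68

Enumerate traces; 48 have nonzero weight after conditioning:
  (Y=0, X=1, W=3, U=1, Z=3) weight 1/768
  (Y=0, X=1, W=5, U=1, Z=3) weight 1/768
  (Y=0, X=2, W=2, U=1, Z=2) weight 1/768
  (Y=0, X=2, W=2, U=1, Z=4) weight 1/768
  (Y=0, X=2, W=4, U=1, Z=2) weight 1/1248
  (Y=0, X=2, W=4, U=1, Z=4) weight 1/1248
  (Y=0, X=3, W=3, U=1, Z=3) weight 1/768
  (Y=0, X=3, W=5, U=1, Z=3) weight 1/768
  (Y=0, X=4, W=2, U=1, Z=2) weight 1/768
  … 39 more
Group by X:
  weight(X=1) = 1/96
  weight(X=2) = 7/416
  weight(X=3) = 1/96
  weight(X=4) = 7/416
Total weight = 1/96 + 7/416 + 1/96 + 7/416 = 17/312
P(X=1 | obs) = 1/96 / 17/312 = 13/68
P(X=2 | obs) = 7/416 / 17/312 = 21/68
P(X=3 | obs) = 1/96 / 17/312 = 13/68
P(X=4 | obs) = 7/416 / 17/312 = 21/68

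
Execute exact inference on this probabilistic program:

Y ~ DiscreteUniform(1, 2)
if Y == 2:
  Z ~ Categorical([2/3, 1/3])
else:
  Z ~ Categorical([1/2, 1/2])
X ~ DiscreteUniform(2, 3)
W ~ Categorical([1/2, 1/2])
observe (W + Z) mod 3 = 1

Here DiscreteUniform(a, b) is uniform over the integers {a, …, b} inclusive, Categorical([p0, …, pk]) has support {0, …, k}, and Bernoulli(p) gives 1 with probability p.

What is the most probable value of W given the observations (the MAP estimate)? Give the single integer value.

argmax_v P(W = v | obs) = 1

Enumerate traces; 8 have nonzero weight after conditioning:
  (Y=1, Z=0, X=2, W=1) weight 1/16
  (Y=1, Z=0, X=3, W=1) weight 1/16
  (Y=1, Z=1, X=2, W=0) weight 1/16
  (Y=1, Z=1, X=3, W=0) weight 1/16
  (Y=2, Z=0, X=2, W=1) weight 1/12
  (Y=2, Z=0, X=3, W=1) weight 1/12
  (Y=2, Z=1, X=2, W=0) weight 1/24
  (Y=2, Z=1, X=3, W=0) weight 1/24
Group by W:
  weight(W=0) = 5/24
  weight(W=1) = 7/24
Total weight = 5/24 + 7/24 = 1/2
P(W=0 | obs) = 5/24 / 1/2 = 5/12
P(W=1 | obs) = 7/24 / 1/2 = 7/12
argmax = 1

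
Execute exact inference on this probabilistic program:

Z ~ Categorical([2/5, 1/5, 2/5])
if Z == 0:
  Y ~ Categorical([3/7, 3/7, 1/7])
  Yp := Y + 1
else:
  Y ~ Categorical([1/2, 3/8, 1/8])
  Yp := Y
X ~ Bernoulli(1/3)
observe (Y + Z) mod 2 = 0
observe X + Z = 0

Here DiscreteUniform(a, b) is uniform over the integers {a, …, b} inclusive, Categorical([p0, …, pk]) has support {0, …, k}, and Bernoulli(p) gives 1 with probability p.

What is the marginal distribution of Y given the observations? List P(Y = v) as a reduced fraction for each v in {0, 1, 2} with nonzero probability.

Enumerate traces; 2 have nonzero weight after conditioning:
  (Z=0, Y=0, X=0) weight 4/35
  (Z=0, Y=2, X=0) weight 4/105
Group by Y:
  weight(Y=0) = 4/35
  weight(Y=2) = 4/105
Total weight = 4/35 + 4/105 = 16/105
P(Y=0 | obs) = 4/35 / 16/105 = 3/4
P(Y=2 | obs) = 4/105 / 16/105 = 1/4

P(Y=0) = 3/4, P(Y=2) = 1/4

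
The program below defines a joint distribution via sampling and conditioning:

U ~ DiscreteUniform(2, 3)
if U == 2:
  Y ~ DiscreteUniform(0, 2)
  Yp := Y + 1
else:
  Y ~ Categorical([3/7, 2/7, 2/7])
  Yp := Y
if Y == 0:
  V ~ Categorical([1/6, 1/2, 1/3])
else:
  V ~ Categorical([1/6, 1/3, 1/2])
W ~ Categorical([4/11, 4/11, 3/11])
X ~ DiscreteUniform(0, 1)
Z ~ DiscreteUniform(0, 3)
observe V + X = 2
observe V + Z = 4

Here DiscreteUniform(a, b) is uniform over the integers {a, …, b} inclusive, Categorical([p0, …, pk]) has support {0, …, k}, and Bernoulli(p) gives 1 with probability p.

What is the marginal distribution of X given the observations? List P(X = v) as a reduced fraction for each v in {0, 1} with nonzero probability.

P(X=0) = 11/21, P(X=1) = 10/21

Enumerate traces; 36 have nonzero weight after conditioning:
  (U=2, Y=0, V=1, W=0, X=1, Z=3) weight 1/264
  (U=2, Y=0, V=1, W=1, X=1, Z=3) weight 1/264
  (U=2, Y=0, V=1, W=2, X=1, Z=3) weight 1/352
  (U=2, Y=0, V=2, W=0, X=0, Z=2) weight 1/396
  (U=2, Y=0, V=2, W=1, X=0, Z=2) weight 1/396
  (U=2, Y=0, V=2, W=2, X=0, Z=2) weight 1/528
  (U=2, Y=1, V=1, W=0, X=1, Z=3) weight 1/396
  (U=2, Y=1, V=1, W=1, X=1, Z=3) weight 1/396
  … 28 more
Group by X:
  weight(X=0) = 55/1008
  weight(X=1) = 25/504
Total weight = 55/1008 + 25/504 = 5/48
P(X=0 | obs) = 55/1008 / 5/48 = 11/21
P(X=1 | obs) = 25/504 / 5/48 = 10/21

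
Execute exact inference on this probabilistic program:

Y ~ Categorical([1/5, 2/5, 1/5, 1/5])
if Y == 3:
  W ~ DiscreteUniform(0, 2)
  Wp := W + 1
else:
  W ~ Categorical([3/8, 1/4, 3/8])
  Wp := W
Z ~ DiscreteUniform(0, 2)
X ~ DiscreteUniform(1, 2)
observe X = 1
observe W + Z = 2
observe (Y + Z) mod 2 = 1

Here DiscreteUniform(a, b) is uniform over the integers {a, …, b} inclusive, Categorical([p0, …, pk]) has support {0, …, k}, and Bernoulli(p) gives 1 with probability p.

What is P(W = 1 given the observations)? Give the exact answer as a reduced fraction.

P(W = 1 | obs) = 3/16

Enumerate traces; 6 have nonzero weight after conditioning:
  (Y=0, W=1, Z=1, X=1) weight 1/120
  (Y=1, W=0, Z=2, X=1) weight 1/40
  (Y=1, W=2, Z=0, X=1) weight 1/40
  (Y=2, W=1, Z=1, X=1) weight 1/120
  (Y=3, W=0, Z=2, X=1) weight 1/90
  (Y=3, W=2, Z=0, X=1) weight 1/90
Group by W:
  weight(W=0) = 13/360
  weight(W=1) = 1/60
  weight(W=2) = 13/360
Total weight = 13/360 + 1/60 + 13/360 = 4/45
P(W=0 | obs) = 13/360 / 4/45 = 13/32
P(W=1 | obs) = 1/60 / 4/45 = 3/16
P(W=2 | obs) = 13/360 / 4/45 = 13/32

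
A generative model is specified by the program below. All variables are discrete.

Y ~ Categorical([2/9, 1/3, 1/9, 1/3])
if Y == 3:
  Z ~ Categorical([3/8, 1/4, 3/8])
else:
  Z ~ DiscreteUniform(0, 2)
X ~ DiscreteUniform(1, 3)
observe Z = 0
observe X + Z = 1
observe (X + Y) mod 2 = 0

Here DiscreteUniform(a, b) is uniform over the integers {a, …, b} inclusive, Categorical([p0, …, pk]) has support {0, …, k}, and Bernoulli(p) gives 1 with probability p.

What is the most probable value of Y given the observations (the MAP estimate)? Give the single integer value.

Enumerate traces; 2 have nonzero weight after conditioning:
  (Y=1, Z=0, X=1) weight 1/27
  (Y=3, Z=0, X=1) weight 1/24
Group by Y:
  weight(Y=1) = 1/27
  weight(Y=3) = 1/24
Total weight = 1/27 + 1/24 = 17/216
P(Y=1 | obs) = 1/27 / 17/216 = 8/17
P(Y=3 | obs) = 1/24 / 17/216 = 9/17
argmax = 3

argmax_v P(Y = v | obs) = 3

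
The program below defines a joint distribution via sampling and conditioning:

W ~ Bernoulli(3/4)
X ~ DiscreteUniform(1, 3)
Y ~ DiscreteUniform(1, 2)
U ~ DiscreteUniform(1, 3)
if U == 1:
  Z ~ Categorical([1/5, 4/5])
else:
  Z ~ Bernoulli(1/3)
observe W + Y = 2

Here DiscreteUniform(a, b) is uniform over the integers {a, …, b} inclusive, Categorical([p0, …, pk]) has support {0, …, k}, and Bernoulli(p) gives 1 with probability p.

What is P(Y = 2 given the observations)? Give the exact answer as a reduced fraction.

Enumerate traces; 36 have nonzero weight after conditioning:
  (W=0, X=1, Y=2, U=1, Z=0) weight 1/360
  (W=0, X=1, Y=2, U=1, Z=1) weight 1/90
  (W=0, X=1, Y=2, U=2, Z=0) weight 1/108
  (W=0, X=1, Y=2, U=2, Z=1) weight 1/216
  (W=0, X=1, Y=2, U=3, Z=0) weight 1/108
  (W=0, X=1, Y=2, U=3, Z=1) weight 1/216
  (W=0, X=2, Y=2, U=1, Z=0) weight 1/360
  (W=0, X=2, Y=2, U=1, Z=1) weight 1/90
  (W=1, X=1, Y=1, U=1, Z=0) weight 1/120
  … 27 more
Group by Y:
  weight(Y=1) = 3/8
  weight(Y=2) = 1/8
Total weight = 3/8 + 1/8 = 1/2
P(Y=1 | obs) = 3/8 / 1/2 = 3/4
P(Y=2 | obs) = 1/8 / 1/2 = 1/4

P(Y = 2 | obs) = 1/4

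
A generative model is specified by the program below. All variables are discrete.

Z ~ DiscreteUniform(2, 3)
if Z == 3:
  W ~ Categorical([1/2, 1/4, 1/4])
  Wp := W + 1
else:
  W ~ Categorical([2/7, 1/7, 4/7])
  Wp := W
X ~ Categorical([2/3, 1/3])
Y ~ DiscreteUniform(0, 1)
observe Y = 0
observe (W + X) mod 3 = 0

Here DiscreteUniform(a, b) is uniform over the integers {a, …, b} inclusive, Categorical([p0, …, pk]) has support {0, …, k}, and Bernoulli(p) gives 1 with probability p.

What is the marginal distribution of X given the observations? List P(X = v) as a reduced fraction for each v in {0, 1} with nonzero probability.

P(X=0) = 44/67, P(X=1) = 23/67

Enumerate traces; 4 have nonzero weight after conditioning:
  (Z=2, W=0, X=0, Y=0) weight 1/21
  (Z=2, W=2, X=1, Y=0) weight 1/21
  (Z=3, W=0, X=0, Y=0) weight 1/12
  (Z=3, W=2, X=1, Y=0) weight 1/48
Group by X:
  weight(X=0) = 11/84
  weight(X=1) = 23/336
Total weight = 11/84 + 23/336 = 67/336
P(X=0 | obs) = 11/84 / 67/336 = 44/67
P(X=1 | obs) = 23/336 / 67/336 = 23/67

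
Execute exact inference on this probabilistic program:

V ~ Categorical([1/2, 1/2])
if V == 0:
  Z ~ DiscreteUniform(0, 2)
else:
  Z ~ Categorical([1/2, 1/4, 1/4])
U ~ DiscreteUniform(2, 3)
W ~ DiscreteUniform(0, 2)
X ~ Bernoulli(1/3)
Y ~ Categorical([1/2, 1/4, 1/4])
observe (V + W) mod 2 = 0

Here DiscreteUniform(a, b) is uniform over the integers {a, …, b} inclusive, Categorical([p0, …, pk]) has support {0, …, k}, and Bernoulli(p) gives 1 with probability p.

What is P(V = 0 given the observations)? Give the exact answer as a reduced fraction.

Enumerate traces; 108 have nonzero weight after conditioning:
  (V=0, Z=0, U=2, W=0, X=0, Y=0) weight 1/108
  (V=0, Z=0, U=2, W=0, X=0, Y=1) weight 1/216
  (V=0, Z=0, U=2, W=0, X=0, Y=2) weight 1/216
  (V=0, Z=0, U=2, W=0, X=1, Y=0) weight 1/216
  (V=0, Z=0, U=2, W=0, X=1, Y=1) weight 1/432
  (V=0, Z=0, U=2, W=0, X=1, Y=2) weight 1/432
  (V=0, Z=0, U=2, W=2, X=0, Y=0) weight 1/108
  (V=0, Z=0, U=2, W=2, X=0, Y=1) weight 1/216
  (V=1, Z=0, U=2, W=1, X=0, Y=0) weight 1/72
  … 99 more
Group by V:
  weight(V=0) = 1/3
  weight(V=1) = 1/6
Total weight = 1/3 + 1/6 = 1/2
P(V=0 | obs) = 1/3 / 1/2 = 2/3
P(V=1 | obs) = 1/6 / 1/2 = 1/3

P(V = 0 | obs) = 2/3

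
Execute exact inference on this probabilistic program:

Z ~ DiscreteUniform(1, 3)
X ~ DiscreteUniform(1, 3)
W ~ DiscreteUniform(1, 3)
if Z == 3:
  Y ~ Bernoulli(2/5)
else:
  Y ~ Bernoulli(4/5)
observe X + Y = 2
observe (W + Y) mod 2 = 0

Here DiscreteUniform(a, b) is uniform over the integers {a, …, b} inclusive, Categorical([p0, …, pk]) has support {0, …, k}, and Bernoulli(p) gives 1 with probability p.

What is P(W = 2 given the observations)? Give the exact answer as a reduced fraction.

Enumerate traces; 9 have nonzero weight after conditioning:
  (Z=1, X=1, W=1, Y=1) weight 4/135
  (Z=1, X=1, W=3, Y=1) weight 4/135
  (Z=1, X=2, W=2, Y=0) weight 1/135
  (Z=2, X=1, W=1, Y=1) weight 4/135
  (Z=2, X=1, W=3, Y=1) weight 4/135
  (Z=2, X=2, W=2, Y=0) weight 1/135
  (Z=3, X=1, W=1, Y=1) weight 2/135
  (Z=3, X=1, W=3, Y=1) weight 2/135
  … 1 more
Group by W:
  weight(W=1) = 2/27
  weight(W=2) = 1/27
  weight(W=3) = 2/27
Total weight = 2/27 + 1/27 + 2/27 = 5/27
P(W=1 | obs) = 2/27 / 5/27 = 2/5
P(W=2 | obs) = 1/27 / 5/27 = 1/5
P(W=3 | obs) = 2/27 / 5/27 = 2/5

P(W = 2 | obs) = 1/5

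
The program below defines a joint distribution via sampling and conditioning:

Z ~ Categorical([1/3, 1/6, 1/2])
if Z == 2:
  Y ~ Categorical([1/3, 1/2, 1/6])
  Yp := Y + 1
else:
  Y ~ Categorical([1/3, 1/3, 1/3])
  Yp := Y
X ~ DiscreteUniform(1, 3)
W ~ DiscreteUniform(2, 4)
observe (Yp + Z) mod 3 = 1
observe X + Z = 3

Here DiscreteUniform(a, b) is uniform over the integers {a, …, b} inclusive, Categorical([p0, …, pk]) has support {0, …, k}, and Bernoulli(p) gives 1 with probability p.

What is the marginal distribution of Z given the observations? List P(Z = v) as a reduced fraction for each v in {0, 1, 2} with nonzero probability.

Enumerate traces; 9 have nonzero weight after conditioning:
  (Z=0, Y=1, X=3, W=2) weight 1/81
  (Z=0, Y=1, X=3, W=3) weight 1/81
  (Z=0, Y=1, X=3, W=4) weight 1/81
  (Z=1, Y=0, X=2, W=2) weight 1/162
  (Z=1, Y=0, X=2, W=3) weight 1/162
  (Z=1, Y=0, X=2, W=4) weight 1/162
  (Z=2, Y=1, X=1, W=2) weight 1/36
  (Z=2, Y=1, X=1, W=3) weight 1/36
  … 1 more
Group by Z:
  weight(Z=0) = 1/27
  weight(Z=1) = 1/54
  weight(Z=2) = 1/12
Total weight = 1/27 + 1/54 + 1/12 = 5/36
P(Z=0 | obs) = 1/27 / 5/36 = 4/15
P(Z=1 | obs) = 1/54 / 5/36 = 2/15
P(Z=2 | obs) = 1/12 / 5/36 = 3/5

P(Z=0) = 4/15, P(Z=1) = 2/15, P(Z=2) = 3/5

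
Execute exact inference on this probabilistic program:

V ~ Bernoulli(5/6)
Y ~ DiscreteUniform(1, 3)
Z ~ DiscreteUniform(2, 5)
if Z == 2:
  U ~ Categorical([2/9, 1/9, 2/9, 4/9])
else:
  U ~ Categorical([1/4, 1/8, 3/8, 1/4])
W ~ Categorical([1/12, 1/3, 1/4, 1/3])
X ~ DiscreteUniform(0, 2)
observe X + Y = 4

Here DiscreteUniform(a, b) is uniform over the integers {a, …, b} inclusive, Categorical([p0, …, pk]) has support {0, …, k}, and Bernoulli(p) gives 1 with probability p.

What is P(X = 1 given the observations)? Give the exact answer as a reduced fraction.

P(X = 1 | obs) = 1/2

Enumerate traces; 256 have nonzero weight after conditioning:
  (V=0, Y=2, Z=2, U=0, W=0, X=2) weight 1/11664
  (V=0, Y=2, Z=2, U=0, W=1, X=2) weight 1/2916
  (V=0, Y=2, Z=2, U=0, W=2, X=2) weight 1/3888
  (V=0, Y=2, Z=2, U=0, W=3, X=2) weight 1/2916
  (V=0, Y=2, Z=2, U=1, W=0, X=2) weight 1/23328
  (V=0, Y=2, Z=2, U=1, W=1, X=2) weight 1/5832
  (V=0, Y=2, Z=2, U=1, W=2, X=2) weight 1/7776
  (V=0, Y=2, Z=2, U=1, W=3, X=2) weight 1/5832
  (V=0, Y=3, Z=2, U=0, W=0, X=1) weight 1/11664
  … 247 more
Group by X:
  weight(X=1) = 1/9
  weight(X=2) = 1/9
Total weight = 1/9 + 1/9 = 2/9
P(X=1 | obs) = 1/9 / 2/9 = 1/2
P(X=2 | obs) = 1/9 / 2/9 = 1/2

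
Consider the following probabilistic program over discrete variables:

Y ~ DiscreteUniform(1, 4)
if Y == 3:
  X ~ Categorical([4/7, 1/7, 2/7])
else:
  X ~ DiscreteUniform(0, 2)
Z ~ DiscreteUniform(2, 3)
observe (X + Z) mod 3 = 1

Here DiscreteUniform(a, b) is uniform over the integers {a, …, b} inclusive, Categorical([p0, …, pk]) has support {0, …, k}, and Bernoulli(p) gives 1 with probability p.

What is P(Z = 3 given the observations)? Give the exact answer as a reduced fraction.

Enumerate traces; 8 have nonzero weight after conditioning:
  (Y=1, X=1, Z=3) weight 1/24
  (Y=1, X=2, Z=2) weight 1/24
  (Y=2, X=1, Z=3) weight 1/24
  (Y=2, X=2, Z=2) weight 1/24
  (Y=3, X=1, Z=3) weight 1/56
  (Y=3, X=2, Z=2) weight 1/28
  (Y=4, X=1, Z=3) weight 1/24
  (Y=4, X=2, Z=2) weight 1/24
Group by Z:
  weight(Z=2) = 9/56
  weight(Z=3) = 1/7
Total weight = 9/56 + 1/7 = 17/56
P(Z=2 | obs) = 9/56 / 17/56 = 9/17
P(Z=3 | obs) = 1/7 / 17/56 = 8/17

P(Z = 3 | obs) = 8/17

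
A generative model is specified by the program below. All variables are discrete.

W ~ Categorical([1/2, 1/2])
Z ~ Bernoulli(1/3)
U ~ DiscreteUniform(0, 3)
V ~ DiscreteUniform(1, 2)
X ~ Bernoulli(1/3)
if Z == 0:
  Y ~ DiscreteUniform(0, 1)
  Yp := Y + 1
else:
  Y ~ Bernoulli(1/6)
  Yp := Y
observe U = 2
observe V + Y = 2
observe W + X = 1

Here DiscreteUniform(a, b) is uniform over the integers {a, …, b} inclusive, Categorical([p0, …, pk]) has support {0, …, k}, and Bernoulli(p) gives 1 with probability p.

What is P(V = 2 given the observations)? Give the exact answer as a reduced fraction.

P(V = 2 | obs) = 11/18

Enumerate traces; 8 have nonzero weight after conditioning:
  (W=0, Z=0, U=2, V=1, X=1, Y=1) weight 1/144
  (W=0, Z=0, U=2, V=2, X=1, Y=0) weight 1/144
  (W=0, Z=1, U=2, V=1, X=1, Y=1) weight 1/864
  (W=0, Z=1, U=2, V=2, X=1, Y=0) weight 5/864
  (W=1, Z=0, U=2, V=1, X=0, Y=1) weight 1/72
  (W=1, Z=0, U=2, V=2, X=0, Y=0) weight 1/72
  (W=1, Z=1, U=2, V=1, X=0, Y=1) weight 1/432
  (W=1, Z=1, U=2, V=2, X=0, Y=0) weight 5/432
Group by V:
  weight(V=1) = 7/288
  weight(V=2) = 11/288
Total weight = 7/288 + 11/288 = 1/16
P(V=1 | obs) = 7/288 / 1/16 = 7/18
P(V=2 | obs) = 11/288 / 1/16 = 11/18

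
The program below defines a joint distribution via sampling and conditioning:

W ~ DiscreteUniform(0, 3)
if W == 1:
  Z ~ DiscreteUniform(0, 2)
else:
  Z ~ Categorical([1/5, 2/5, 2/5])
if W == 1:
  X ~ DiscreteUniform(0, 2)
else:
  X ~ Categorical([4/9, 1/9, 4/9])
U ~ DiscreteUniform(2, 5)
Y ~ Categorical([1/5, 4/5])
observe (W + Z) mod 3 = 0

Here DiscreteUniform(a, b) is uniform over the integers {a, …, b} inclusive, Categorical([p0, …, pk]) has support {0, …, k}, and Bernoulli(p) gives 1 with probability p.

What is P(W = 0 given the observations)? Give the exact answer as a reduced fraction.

Enumerate traces; 96 have nonzero weight after conditioning:
  (W=0, Z=0, X=0, U=2, Y=0) weight 1/900
  (W=0, Z=0, X=0, U=2, Y=1) weight 1/225
  (W=0, Z=0, X=0, U=3, Y=0) weight 1/900
  (W=0, Z=0, X=0, U=3, Y=1) weight 1/225
  (W=0, Z=0, X=0, U=4, Y=0) weight 1/900
  (W=0, Z=0, X=0, U=4, Y=1) weight 1/225
  (W=0, Z=0, X=0, U=5, Y=0) weight 1/900
  (W=0, Z=0, X=0, U=5, Y=1) weight 1/225
  (W=1, Z=2, X=0, U=2, Y=0) weight 1/720
  (W=2, Z=1, X=0, U=2, Y=0) weight 1/450
  … 86 more
Group by W:
  weight(W=0) = 1/20
  weight(W=1) = 1/12
  weight(W=2) = 1/10
  weight(W=3) = 1/20
Total weight = 1/20 + 1/12 + 1/10 + 1/20 = 17/60
P(W=0 | obs) = 1/20 / 17/60 = 3/17
P(W=1 | obs) = 1/12 / 17/60 = 5/17
P(W=2 | obs) = 1/10 / 17/60 = 6/17
P(W=3 | obs) = 1/20 / 17/60 = 3/17

P(W = 0 | obs) = 3/17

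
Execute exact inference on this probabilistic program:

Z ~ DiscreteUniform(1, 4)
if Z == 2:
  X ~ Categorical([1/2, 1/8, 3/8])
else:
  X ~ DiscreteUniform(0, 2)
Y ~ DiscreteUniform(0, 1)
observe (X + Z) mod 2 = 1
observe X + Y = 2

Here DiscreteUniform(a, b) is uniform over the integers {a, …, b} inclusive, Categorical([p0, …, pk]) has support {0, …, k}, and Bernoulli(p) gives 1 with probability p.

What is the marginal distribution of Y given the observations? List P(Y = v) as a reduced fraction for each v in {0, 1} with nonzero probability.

Enumerate traces; 4 have nonzero weight after conditioning:
  (Z=1, X=2, Y=0) weight 1/24
  (Z=2, X=1, Y=1) weight 1/64
  (Z=3, X=2, Y=0) weight 1/24
  (Z=4, X=1, Y=1) weight 1/24
Group by Y:
  weight(Y=0) = 1/12
  weight(Y=1) = 11/192
Total weight = 1/12 + 11/192 = 9/64
P(Y=0 | obs) = 1/12 / 9/64 = 16/27
P(Y=1 | obs) = 11/192 / 9/64 = 11/27

P(Y=0) = 16/27, P(Y=1) = 11/27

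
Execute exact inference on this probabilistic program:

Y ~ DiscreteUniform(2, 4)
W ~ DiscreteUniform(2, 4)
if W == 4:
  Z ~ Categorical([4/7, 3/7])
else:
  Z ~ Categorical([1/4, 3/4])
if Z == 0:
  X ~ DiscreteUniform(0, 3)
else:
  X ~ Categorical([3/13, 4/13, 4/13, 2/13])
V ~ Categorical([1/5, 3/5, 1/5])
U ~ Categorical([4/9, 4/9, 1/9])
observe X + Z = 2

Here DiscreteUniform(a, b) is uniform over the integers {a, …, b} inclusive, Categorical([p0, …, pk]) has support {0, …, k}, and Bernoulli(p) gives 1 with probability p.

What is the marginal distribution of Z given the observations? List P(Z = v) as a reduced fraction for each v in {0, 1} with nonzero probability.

P(Z=0) = 65/209, P(Z=1) = 144/209

Enumerate traces; 162 have nonzero weight after conditioning:
  (Y=2, W=2, Z=0, X=2, V=0, U=0) weight 1/1620
  (Y=2, W=2, Z=0, X=2, V=0, U=1) weight 1/1620
  (Y=2, W=2, Z=0, X=2, V=0, U=2) weight 1/6480
  (Y=2, W=2, Z=0, X=2, V=1, U=0) weight 1/540
  (Y=2, W=2, Z=0, X=2, V=1, U=1) weight 1/540
  (Y=2, W=2, Z=0, X=2, V=1, U=2) weight 1/2160
  (Y=2, W=2, Z=0, X=2, V=2, U=0) weight 1/1620
  (Y=2, W=2, Z=0, X=2, V=2, U=1) weight 1/1620
  (Y=2, W=2, Z=1, X=1, V=0, U=0) weight 4/1755
  … 153 more
Group by Z:
  weight(Z=0) = 5/56
  weight(Z=1) = 18/91
Total weight = 5/56 + 18/91 = 209/728
P(Z=0 | obs) = 5/56 / 209/728 = 65/209
P(Z=1 | obs) = 18/91 / 209/728 = 144/209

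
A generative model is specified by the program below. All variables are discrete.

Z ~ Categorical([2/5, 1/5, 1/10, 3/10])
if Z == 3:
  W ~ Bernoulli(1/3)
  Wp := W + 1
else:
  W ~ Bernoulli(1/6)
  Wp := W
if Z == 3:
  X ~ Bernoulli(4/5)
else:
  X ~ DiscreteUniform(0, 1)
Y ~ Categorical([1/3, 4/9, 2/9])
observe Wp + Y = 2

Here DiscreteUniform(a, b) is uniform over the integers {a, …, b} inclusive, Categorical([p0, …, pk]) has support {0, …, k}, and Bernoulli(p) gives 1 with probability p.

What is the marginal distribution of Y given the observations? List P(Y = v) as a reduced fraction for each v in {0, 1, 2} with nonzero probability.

Enumerate traces; 16 have nonzero weight after conditioning:
  (Z=0, W=0, X=0, Y=2) weight 1/27
  (Z=0, W=0, X=1, Y=2) weight 1/27
  (Z=0, W=1, X=0, Y=1) weight 2/135
  (Z=0, W=1, X=1, Y=1) weight 2/135
  (Z=1, W=0, X=0, Y=2) weight 1/54
  (Z=1, W=0, X=1, Y=2) weight 1/54
  (Z=1, W=1, X=0, Y=1) weight 1/135
  (Z=1, W=1, X=1, Y=1) weight 1/135
  (Z=3, W=1, X=0, Y=0) weight 1/150
  … 7 more
Group by Y:
  weight(Y=0) = 1/30
  weight(Y=1) = 19/135
  weight(Y=2) = 7/54
Total weight = 1/30 + 19/135 + 7/54 = 41/135
P(Y=0 | obs) = 1/30 / 41/135 = 9/82
P(Y=1 | obs) = 19/135 / 41/135 = 19/41
P(Y=2 | obs) = 7/54 / 41/135 = 35/82

P(Y=0) = 9/82, P(Y=1) = 19/41, P(Y=2) = 35/82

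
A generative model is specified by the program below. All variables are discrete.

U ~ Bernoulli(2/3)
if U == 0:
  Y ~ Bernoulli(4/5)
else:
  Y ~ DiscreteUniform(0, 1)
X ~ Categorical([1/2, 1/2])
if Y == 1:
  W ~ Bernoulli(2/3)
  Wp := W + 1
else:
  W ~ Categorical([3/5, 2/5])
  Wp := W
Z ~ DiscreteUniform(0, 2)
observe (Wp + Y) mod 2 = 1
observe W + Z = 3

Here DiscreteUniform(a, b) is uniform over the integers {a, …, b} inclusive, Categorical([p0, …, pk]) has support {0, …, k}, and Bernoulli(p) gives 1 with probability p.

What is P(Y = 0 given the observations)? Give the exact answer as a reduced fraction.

Enumerate traces; 8 have nonzero weight after conditioning:
  (U=0, Y=0, X=0, W=1, Z=2) weight 1/225
  (U=0, Y=0, X=1, W=1, Z=2) weight 1/225
  (U=0, Y=1, X=0, W=1, Z=2) weight 4/135
  (U=0, Y=1, X=1, W=1, Z=2) weight 4/135
  (U=1, Y=0, X=0, W=1, Z=2) weight 1/45
  (U=1, Y=0, X=1, W=1, Z=2) weight 1/45
  (U=1, Y=1, X=0, W=1, Z=2) weight 1/27
  (U=1, Y=1, X=1, W=1, Z=2) weight 1/27
Group by Y:
  weight(Y=0) = 4/75
  weight(Y=1) = 2/15
Total weight = 4/75 + 2/15 = 14/75
P(Y=0 | obs) = 4/75 / 14/75 = 2/7
P(Y=1 | obs) = 2/15 / 14/75 = 5/7

P(Y = 0 | obs) = 2/7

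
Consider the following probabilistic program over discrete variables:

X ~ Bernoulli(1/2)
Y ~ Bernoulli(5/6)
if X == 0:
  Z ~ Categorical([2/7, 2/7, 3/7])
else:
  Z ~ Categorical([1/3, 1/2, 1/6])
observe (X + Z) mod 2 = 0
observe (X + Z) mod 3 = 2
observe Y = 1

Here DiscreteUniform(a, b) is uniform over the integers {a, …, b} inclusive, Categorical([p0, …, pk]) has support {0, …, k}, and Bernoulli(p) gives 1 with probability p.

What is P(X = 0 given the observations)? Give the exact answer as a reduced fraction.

Enumerate traces; 2 have nonzero weight after conditioning:
  (X=0, Y=1, Z=2) weight 5/28
  (X=1, Y=1, Z=1) weight 5/24
Group by X:
  weight(X=0) = 5/28
  weight(X=1) = 5/24
Total weight = 5/28 + 5/24 = 65/168
P(X=0 | obs) = 5/28 / 65/168 = 6/13
P(X=1 | obs) = 5/24 / 65/168 = 7/13

P(X = 0 | obs) = 6/13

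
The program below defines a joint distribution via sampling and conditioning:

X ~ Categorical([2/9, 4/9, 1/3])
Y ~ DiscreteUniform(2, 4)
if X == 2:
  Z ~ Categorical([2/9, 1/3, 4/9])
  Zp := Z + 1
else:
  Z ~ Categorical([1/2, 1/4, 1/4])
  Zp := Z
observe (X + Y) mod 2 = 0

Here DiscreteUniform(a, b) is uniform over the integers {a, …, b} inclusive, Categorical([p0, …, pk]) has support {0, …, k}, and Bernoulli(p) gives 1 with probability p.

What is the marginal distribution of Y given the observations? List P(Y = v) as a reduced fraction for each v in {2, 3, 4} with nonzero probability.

Enumerate traces; 15 have nonzero weight after conditioning:
  (X=0, Y=2, Z=0) weight 1/27
  (X=0, Y=2, Z=1) weight 1/54
  (X=0, Y=2, Z=2) weight 1/54
  (X=0, Y=4, Z=0) weight 1/27
  (X=0, Y=4, Z=1) weight 1/54
  (X=0, Y=4, Z=2) weight 1/54
  (X=1, Y=3, Z=0) weight 2/27
  (X=1, Y=3, Z=1) weight 1/27
  … 7 more
Group by Y:
  weight(Y=2) = 5/27
  weight(Y=3) = 4/27
  weight(Y=4) = 5/27
Total weight = 5/27 + 4/27 + 5/27 = 14/27
P(Y=2 | obs) = 5/27 / 14/27 = 5/14
P(Y=3 | obs) = 4/27 / 14/27 = 2/7
P(Y=4 | obs) = 5/27 / 14/27 = 5/14

P(Y=2) = 5/14, P(Y=3) = 2/7, P(Y=4) = 5/14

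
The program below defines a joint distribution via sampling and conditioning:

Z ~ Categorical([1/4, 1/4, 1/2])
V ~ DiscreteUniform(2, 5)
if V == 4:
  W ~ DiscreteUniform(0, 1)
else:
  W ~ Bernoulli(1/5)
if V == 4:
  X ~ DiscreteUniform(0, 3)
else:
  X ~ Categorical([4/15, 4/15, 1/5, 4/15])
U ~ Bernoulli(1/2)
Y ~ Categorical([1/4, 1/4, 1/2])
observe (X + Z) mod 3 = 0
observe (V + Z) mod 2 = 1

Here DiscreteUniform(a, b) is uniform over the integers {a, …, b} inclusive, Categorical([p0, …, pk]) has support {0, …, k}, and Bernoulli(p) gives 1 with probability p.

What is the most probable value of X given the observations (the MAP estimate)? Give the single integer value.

Enumerate traces; 96 have nonzero weight after conditioning:
  (Z=0, V=3, W=0, X=0, U=0, Y=0) weight 1/600
  (Z=0, V=3, W=0, X=0, U=0, Y=1) weight 1/600
  (Z=0, V=3, W=0, X=0, U=0, Y=2) weight 1/300
  (Z=0, V=3, W=0, X=0, U=1, Y=0) weight 1/600
  (Z=0, V=3, W=0, X=0, U=1, Y=1) weight 1/600
  (Z=0, V=3, W=0, X=0, U=1, Y=2) weight 1/300
  (Z=0, V=3, W=0, X=3, U=0, Y=0) weight 1/600
  (Z=0, V=3, W=0, X=3, U=0, Y=1) weight 1/600
  (Z=1, V=2, W=0, X=2, U=0, Y=0) weight 1/800
  (Z=2, V=3, W=0, X=1, U=0, Y=0) weight 1/300
  … 86 more
Group by X:
  weight(X=0) = 1/30
  weight(X=1) = 1/15
  weight(X=2) = 9/320
  weight(X=3) = 1/30
Total weight = 1/30 + 1/15 + 9/320 + 1/30 = 31/192
P(X=0 | obs) = 1/30 / 31/192 = 32/155
P(X=1 | obs) = 1/15 / 31/192 = 64/155
P(X=2 | obs) = 9/320 / 31/192 = 27/155
P(X=3 | obs) = 1/30 / 31/192 = 32/155
argmax = 1

argmax_v P(X = v | obs) = 1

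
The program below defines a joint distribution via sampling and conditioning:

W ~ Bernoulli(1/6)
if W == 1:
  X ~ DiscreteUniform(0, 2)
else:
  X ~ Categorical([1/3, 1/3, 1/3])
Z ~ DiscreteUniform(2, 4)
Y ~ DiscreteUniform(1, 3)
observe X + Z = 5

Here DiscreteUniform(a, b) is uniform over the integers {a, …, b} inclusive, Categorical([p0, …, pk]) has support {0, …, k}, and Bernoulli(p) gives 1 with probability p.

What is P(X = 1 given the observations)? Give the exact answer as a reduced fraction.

Enumerate traces; 12 have nonzero weight after conditioning:
  (W=0, X=1, Z=4, Y=1) weight 5/162
  (W=0, X=1, Z=4, Y=2) weight 5/162
  (W=0, X=1, Z=4, Y=3) weight 5/162
  (W=0, X=2, Z=3, Y=1) weight 5/162
  (W=0, X=2, Z=3, Y=2) weight 5/162
  (W=0, X=2, Z=3, Y=3) weight 5/162
  (W=1, X=1, Z=4, Y=1) weight 1/162
  (W=1, X=1, Z=4, Y=2) weight 1/162
  … 4 more
Group by X:
  weight(X=1) = 1/9
  weight(X=2) = 1/9
Total weight = 1/9 + 1/9 = 2/9
P(X=1 | obs) = 1/9 / 2/9 = 1/2
P(X=2 | obs) = 1/9 / 2/9 = 1/2

P(X = 1 | obs) = 1/2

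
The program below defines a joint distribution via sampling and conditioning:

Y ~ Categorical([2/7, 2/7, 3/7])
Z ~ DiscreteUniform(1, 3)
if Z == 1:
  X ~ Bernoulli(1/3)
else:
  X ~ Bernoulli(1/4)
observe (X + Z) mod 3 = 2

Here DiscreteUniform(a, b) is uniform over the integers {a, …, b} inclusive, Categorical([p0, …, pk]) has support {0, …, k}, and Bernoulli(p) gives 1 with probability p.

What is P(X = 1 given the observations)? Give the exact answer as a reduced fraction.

Enumerate traces; 6 have nonzero weight after conditioning:
  (Y=0, Z=1, X=1) weight 2/63
  (Y=0, Z=2, X=0) weight 1/14
  (Y=1, Z=1, X=1) weight 2/63
  (Y=1, Z=2, X=0) weight 1/14
  (Y=2, Z=1, X=1) weight 1/21
  (Y=2, Z=2, X=0) weight 3/28
Group by X:
  weight(X=0) = 1/4
  weight(X=1) = 1/9
Total weight = 1/4 + 1/9 = 13/36
P(X=0 | obs) = 1/4 / 13/36 = 9/13
P(X=1 | obs) = 1/9 / 13/36 = 4/13

P(X = 1 | obs) = 4/13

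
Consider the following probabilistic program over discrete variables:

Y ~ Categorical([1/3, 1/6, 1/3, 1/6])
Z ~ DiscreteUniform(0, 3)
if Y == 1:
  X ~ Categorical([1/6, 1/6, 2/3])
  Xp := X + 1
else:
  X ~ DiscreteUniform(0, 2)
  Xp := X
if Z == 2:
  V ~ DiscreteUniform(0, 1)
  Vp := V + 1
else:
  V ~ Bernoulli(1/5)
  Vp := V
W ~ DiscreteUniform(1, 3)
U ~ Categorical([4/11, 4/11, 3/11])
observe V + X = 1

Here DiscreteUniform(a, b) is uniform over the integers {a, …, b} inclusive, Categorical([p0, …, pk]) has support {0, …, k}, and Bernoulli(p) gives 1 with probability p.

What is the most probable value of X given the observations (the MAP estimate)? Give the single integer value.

argmax_v P(X = v | obs) = 1

Enumerate traces; 288 have nonzero weight after conditioning:
  (Y=0, Z=0, X=0, V=1, W=1, U=0) weight 1/1485
  (Y=0, Z=0, X=0, V=1, W=1, U=1) weight 1/1485
  (Y=0, Z=0, X=0, V=1, W=1, U=2) weight 1/1980
  (Y=0, Z=0, X=0, V=1, W=2, U=0) weight 1/1485
  (Y=0, Z=0, X=0, V=1, W=2, U=1) weight 1/1485
  (Y=0, Z=0, X=0, V=1, W=2, U=2) weight 1/1980
  (Y=0, Z=0, X=0, V=1, W=3, U=0) weight 1/1485
  (Y=0, Z=0, X=0, V=1, W=3, U=1) weight 1/1485
  (Y=0, Z=0, X=1, V=0, W=1, U=0) weight 4/1485
  … 279 more
Group by X:
  weight(X=0) = 121/1440
  weight(X=1) = 319/1440
Total weight = 121/1440 + 319/1440 = 11/36
P(X=0 | obs) = 121/1440 / 11/36 = 11/40
P(X=1 | obs) = 319/1440 / 11/36 = 29/40
argmax = 1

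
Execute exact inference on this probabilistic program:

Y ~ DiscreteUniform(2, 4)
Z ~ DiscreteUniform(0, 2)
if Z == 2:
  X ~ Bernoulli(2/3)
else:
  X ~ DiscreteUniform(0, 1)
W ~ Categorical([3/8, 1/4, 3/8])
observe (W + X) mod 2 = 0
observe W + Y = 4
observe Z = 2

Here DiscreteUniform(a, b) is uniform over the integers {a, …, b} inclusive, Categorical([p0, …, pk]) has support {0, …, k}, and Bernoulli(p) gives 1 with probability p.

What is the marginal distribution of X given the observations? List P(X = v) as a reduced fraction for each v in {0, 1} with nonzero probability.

Enumerate traces; 3 have nonzero weight after conditioning:
  (Y=2, Z=2, X=0, W=2) weight 1/72
  (Y=3, Z=2, X=1, W=1) weight 1/54
  (Y=4, Z=2, X=0, W=0) weight 1/72
Group by X:
  weight(X=0) = 1/36
  weight(X=1) = 1/54
Total weight = 1/36 + 1/54 = 5/108
P(X=0 | obs) = 1/36 / 5/108 = 3/5
P(X=1 | obs) = 1/54 / 5/108 = 2/5

P(X=0) = 3/5, P(X=1) = 2/5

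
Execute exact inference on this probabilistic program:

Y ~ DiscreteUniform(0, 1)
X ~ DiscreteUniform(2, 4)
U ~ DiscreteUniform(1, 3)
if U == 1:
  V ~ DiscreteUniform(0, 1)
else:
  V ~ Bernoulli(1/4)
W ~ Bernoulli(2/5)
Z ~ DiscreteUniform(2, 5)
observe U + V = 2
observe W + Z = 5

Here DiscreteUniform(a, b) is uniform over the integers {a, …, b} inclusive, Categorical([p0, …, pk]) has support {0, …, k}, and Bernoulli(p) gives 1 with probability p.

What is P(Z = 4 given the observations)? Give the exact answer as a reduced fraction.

Enumerate traces; 24 have nonzero weight after conditioning:
  (Y=0, X=2, U=1, V=1, W=0, Z=5) weight 1/240
  (Y=0, X=2, U=1, V=1, W=1, Z=4) weight 1/360
  (Y=0, X=2, U=2, V=0, W=0, Z=5) weight 1/160
  (Y=0, X=2, U=2, V=0, W=1, Z=4) weight 1/240
  (Y=0, X=3, U=1, V=1, W=0, Z=5) weight 1/240
  (Y=0, X=3, U=1, V=1, W=1, Z=4) weight 1/360
  (Y=0, X=3, U=2, V=0, W=0, Z=5) weight 1/160
  (Y=0, X=3, U=2, V=0, W=1, Z=4) weight 1/240
  … 16 more
Group by Z:
  weight(Z=4) = 1/24
  weight(Z=5) = 1/16
Total weight = 1/24 + 1/16 = 5/48
P(Z=4 | obs) = 1/24 / 5/48 = 2/5
P(Z=5 | obs) = 1/16 / 5/48 = 3/5

P(Z = 4 | obs) = 2/5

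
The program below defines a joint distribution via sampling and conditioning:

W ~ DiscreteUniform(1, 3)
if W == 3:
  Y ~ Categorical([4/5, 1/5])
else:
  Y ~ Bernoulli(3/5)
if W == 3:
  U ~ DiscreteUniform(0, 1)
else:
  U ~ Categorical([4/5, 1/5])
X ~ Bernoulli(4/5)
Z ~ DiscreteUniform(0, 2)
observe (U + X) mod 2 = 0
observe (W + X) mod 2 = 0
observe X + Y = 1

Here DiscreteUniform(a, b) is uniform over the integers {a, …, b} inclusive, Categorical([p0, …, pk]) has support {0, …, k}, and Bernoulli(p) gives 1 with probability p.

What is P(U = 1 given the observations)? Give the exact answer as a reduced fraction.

P(U = 1 | obs) = 4/5

Enumerate traces; 9 have nonzero weight after conditioning:
  (W=1, Y=0, U=1, X=1, Z=0) weight 8/1125
  (W=1, Y=0, U=1, X=1, Z=1) weight 8/1125
  (W=1, Y=0, U=1, X=1, Z=2) weight 8/1125
  (W=2, Y=1, U=0, X=0, Z=0) weight 4/375
  (W=2, Y=1, U=0, X=0, Z=1) weight 4/375
  (W=2, Y=1, U=0, X=0, Z=2) weight 4/375
  (W=3, Y=0, U=1, X=1, Z=0) weight 8/225
  (W=3, Y=0, U=1, X=1, Z=1) weight 8/225
  … 1 more
Group by U:
  weight(U=0) = 4/125
  weight(U=1) = 16/125
Total weight = 4/125 + 16/125 = 4/25
P(U=0 | obs) = 4/125 / 4/25 = 1/5
P(U=1 | obs) = 16/125 / 4/25 = 4/5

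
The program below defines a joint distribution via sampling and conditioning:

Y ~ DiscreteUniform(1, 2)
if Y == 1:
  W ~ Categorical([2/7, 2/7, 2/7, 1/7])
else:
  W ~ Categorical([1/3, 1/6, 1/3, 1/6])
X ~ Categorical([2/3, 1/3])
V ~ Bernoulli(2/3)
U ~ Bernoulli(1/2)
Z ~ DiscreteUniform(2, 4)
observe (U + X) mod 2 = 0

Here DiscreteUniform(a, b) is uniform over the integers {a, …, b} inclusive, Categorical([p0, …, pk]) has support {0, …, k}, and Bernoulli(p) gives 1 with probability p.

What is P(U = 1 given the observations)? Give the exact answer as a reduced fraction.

Enumerate traces; 96 have nonzero weight after conditioning:
  (Y=1, W=0, X=0, V=0, U=0, Z=2) weight 1/189
  (Y=1, W=0, X=0, V=0, U=0, Z=3) weight 1/189
  (Y=1, W=0, X=0, V=0, U=0, Z=4) weight 1/189
  (Y=1, W=0, X=0, V=1, U=0, Z=2) weight 2/189
  (Y=1, W=0, X=0, V=1, U=0, Z=3) weight 2/189
  (Y=1, W=0, X=0, V=1, U=0, Z=4) weight 2/189
  (Y=1, W=0, X=1, V=0, U=1, Z=2) weight 1/378
  (Y=1, W=0, X=1, V=0, U=1, Z=3) weight 1/378
  … 88 more
Group by U:
  weight(U=0) = 1/3
  weight(U=1) = 1/6
Total weight = 1/3 + 1/6 = 1/2
P(U=0 | obs) = 1/3 / 1/2 = 2/3
P(U=1 | obs) = 1/6 / 1/2 = 1/3

P(U = 1 | obs) = 1/3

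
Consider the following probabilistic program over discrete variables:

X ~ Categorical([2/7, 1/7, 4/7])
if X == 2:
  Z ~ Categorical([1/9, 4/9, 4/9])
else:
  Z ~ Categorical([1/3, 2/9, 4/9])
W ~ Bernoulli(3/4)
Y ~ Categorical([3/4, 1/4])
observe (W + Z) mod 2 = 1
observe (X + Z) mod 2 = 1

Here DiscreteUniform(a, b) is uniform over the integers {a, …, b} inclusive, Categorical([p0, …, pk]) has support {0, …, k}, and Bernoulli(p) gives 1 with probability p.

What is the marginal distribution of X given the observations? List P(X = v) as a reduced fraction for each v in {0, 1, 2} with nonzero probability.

P(X=0) = 4/41, P(X=1) = 21/41, P(X=2) = 16/41

Enumerate traces; 8 have nonzero weight after conditioning:
  (X=0, Z=1, W=0, Y=0) weight 1/84
  (X=0, Z=1, W=0, Y=1) weight 1/252
  (X=1, Z=0, W=1, Y=0) weight 3/112
  (X=1, Z=0, W=1, Y=1) weight 1/112
  (X=1, Z=2, W=1, Y=0) weight 1/28
  (X=1, Z=2, W=1, Y=1) weight 1/84
  (X=2, Z=1, W=0, Y=0) weight 1/21
  (X=2, Z=1, W=0, Y=1) weight 1/63
Group by X:
  weight(X=0) = 1/63
  weight(X=1) = 1/12
  weight(X=2) = 4/63
Total weight = 1/63 + 1/12 + 4/63 = 41/252
P(X=0 | obs) = 1/63 / 41/252 = 4/41
P(X=1 | obs) = 1/12 / 41/252 = 21/41
P(X=2 | obs) = 4/63 / 41/252 = 16/41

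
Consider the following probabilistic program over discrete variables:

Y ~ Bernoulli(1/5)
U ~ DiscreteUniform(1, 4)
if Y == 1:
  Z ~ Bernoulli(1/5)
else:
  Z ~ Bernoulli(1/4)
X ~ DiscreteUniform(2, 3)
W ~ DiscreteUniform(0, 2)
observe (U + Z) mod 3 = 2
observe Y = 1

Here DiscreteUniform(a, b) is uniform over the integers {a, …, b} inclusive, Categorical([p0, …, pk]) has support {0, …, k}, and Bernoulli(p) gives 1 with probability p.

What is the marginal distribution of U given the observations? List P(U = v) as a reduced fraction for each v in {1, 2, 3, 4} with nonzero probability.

P(U=1) = 1/6, P(U=2) = 2/3, P(U=4) = 1/6

Enumerate traces; 18 have nonzero weight after conditioning:
  (Y=1, U=1, Z=1, X=2, W=0) weight 1/600
  (Y=1, U=1, Z=1, X=2, W=1) weight 1/600
  (Y=1, U=1, Z=1, X=2, W=2) weight 1/600
  (Y=1, U=1, Z=1, X=3, W=0) weight 1/600
  (Y=1, U=1, Z=1, X=3, W=1) weight 1/600
  (Y=1, U=1, Z=1, X=3, W=2) weight 1/600
  (Y=1, U=2, Z=0, X=2, W=0) weight 1/150
  (Y=1, U=2, Z=0, X=2, W=1) weight 1/150
  (Y=1, U=4, Z=1, X=2, W=0) weight 1/600
  … 9 more
Group by U:
  weight(U=1) = 1/100
  weight(U=2) = 1/25
  weight(U=4) = 1/100
Total weight = 1/100 + 1/25 + 1/100 = 3/50
P(U=1 | obs) = 1/100 / 3/50 = 1/6
P(U=2 | obs) = 1/25 / 3/50 = 2/3
P(U=4 | obs) = 1/100 / 3/50 = 1/6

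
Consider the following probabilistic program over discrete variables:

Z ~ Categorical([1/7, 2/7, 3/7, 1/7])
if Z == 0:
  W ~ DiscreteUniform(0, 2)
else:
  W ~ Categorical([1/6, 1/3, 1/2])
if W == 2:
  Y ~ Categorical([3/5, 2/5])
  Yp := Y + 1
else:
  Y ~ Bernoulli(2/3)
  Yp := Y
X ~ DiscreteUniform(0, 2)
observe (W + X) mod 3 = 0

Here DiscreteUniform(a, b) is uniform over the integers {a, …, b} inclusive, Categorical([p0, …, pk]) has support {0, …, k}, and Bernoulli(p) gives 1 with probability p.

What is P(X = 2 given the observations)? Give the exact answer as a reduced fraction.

P(X = 2 | obs) = 1/3

Enumerate traces; 24 have nonzero weight after conditioning:
  (Z=0, W=0, Y=0, X=0) weight 1/189
  (Z=0, W=0, Y=1, X=0) weight 2/189
  (Z=0, W=1, Y=0, X=2) weight 1/189
  (Z=0, W=1, Y=1, X=2) weight 2/189
  (Z=0, W=2, Y=0, X=1) weight 1/105
  (Z=0, W=2, Y=1, X=1) weight 2/315
  (Z=1, W=0, Y=0, X=0) weight 1/189
  (Z=1, W=0, Y=1, X=0) weight 2/189
  … 16 more
Group by X:
  weight(X=0) = 4/63
  weight(X=1) = 10/63
  weight(X=2) = 1/9
Total weight = 4/63 + 10/63 + 1/9 = 1/3
P(X=0 | obs) = 4/63 / 1/3 = 4/21
P(X=1 | obs) = 10/63 / 1/3 = 10/21
P(X=2 | obs) = 1/9 / 1/3 = 1/3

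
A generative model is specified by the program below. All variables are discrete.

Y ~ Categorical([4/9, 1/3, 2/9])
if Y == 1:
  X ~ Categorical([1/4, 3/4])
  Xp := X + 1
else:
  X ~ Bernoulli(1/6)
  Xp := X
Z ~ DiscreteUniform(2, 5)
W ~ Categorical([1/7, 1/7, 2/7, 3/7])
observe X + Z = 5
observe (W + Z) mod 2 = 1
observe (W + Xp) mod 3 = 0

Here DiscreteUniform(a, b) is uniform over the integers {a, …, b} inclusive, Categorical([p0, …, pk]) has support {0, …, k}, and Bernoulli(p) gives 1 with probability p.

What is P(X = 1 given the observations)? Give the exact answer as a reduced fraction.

Enumerate traces; 4 have nonzero weight after conditioning:
  (Y=0, X=0, Z=5, W=0) weight 5/378
  (Y=1, X=0, Z=5, W=2) weight 1/168
  (Y=1, X=1, Z=4, W=1) weight 1/112
  (Y=2, X=0, Z=5, W=0) weight 5/756
Group by X:
  weight(X=0) = 13/504
  weight(X=1) = 1/112
Total weight = 13/504 + 1/112 = 5/144
P(X=0 | obs) = 13/504 / 5/144 = 26/35
P(X=1 | obs) = 1/112 / 5/144 = 9/35

P(X = 1 | obs) = 9/35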